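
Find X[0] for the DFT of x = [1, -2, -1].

X[0] = Σ(n=0 to 2) x[n] · ω_3^0 = Σ x[n]
= (1) + (-2) + (-1)

X[0] = -2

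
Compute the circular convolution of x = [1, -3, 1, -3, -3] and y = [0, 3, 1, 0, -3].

(x ⊛ y)[n] = Σ(m=0 to 4) x[m] · y[(n-m) mod 5]

Computing each output sample:
(x ⊛ y)[0] = -3
(x ⊛ y)[1] = -3
(x ⊛ y)[2] = 1
(x ⊛ y)[3] = 9
(x ⊛ y)[4] = -11

x ⊛ y = [-3, -3, 1, 9, -11]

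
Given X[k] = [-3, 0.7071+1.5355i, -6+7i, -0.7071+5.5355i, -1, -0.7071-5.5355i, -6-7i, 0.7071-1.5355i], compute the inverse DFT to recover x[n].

x[n] = (1/8) Σ(k=0 to 7) X[k] · e^(2πikn/8)

Computing each x[n]:
x[0] = -2
x[1] = -3
x[2] = 2
x[3] = 0
x[4] = -2
x[5] = -1
x[6] = 0
x[7] = 3

x = [-2, -3, 2, 0, -2, -1, 0, 3]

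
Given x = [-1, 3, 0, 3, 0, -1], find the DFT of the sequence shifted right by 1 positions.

Time shift by 1: X_shifted[k] = ω_6^(1k) · X[k]
Shifted x = [-1, -1, 3, 0, 3, 0]

DFT(x[n-1]) = [4, -4.5000+0.8660i, -3.5000+0.8660i, 6, -3.5000-0.8660i, -4.5000-0.8660i]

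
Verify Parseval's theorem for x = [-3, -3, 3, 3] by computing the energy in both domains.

Time domain:
Σ|x[n]|² = |-3|² + |-3|² + |3|² + |3|² = 36.0000

Frequency domain:
(1/4)Σ|X[k]|² = (1/4)(|0|² + |-6+6i|² + |0|² + |-6-6i|²) = (1/4)·144.0000 = 36.0000

Both sides agree, confirming Parseval's theorem.

Σ|x[n]|² = (1/N)Σ|X[k]|² = 36.0000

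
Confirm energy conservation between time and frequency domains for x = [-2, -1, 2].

Time domain:
Σ|x[n]|² = |-2|² + |-1|² + |2|² = 9.0000

Frequency domain:
(1/3)Σ|X[k]|² = (1/3)(|-1|² + |-2.5000+2.5981i|² + |-2.5000-2.5981i|²) = (1/3)·27.0000 = 9.0000

Both sides agree, confirming Parseval's theorem.

Σ|x[n]|² = (1/N)Σ|X[k]|² = 9.0000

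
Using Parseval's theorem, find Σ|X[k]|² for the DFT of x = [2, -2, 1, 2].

Parseval: Σ|x[n]|² = (1/N)Σ|X[k]|², so Σ|X[k]|² = N·Σ|x[n]|² = 4·13.0000

Σ|X[k]|² = N·Σ|x[n]|² = 4·13.0000 = 52.0000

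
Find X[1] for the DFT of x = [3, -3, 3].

X[1] = Σ(n=0 to 2) x[n] · ω_3^(1n) where ω_3 = e^(-2πi/3)
= (3)·ω_3^0 + (-3)·ω_3^1 + (3)·ω_3^2

X[1] = 3.0000+5.1962i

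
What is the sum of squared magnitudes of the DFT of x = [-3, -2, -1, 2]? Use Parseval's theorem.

Parseval: Σ|x[n]|² = (1/N)Σ|X[k]|², so Σ|X[k]|² = N·Σ|x[n]|² = 4·18.0000

Σ|X[k]|² = N·Σ|x[n]|² = 4·18.0000 = 72.0000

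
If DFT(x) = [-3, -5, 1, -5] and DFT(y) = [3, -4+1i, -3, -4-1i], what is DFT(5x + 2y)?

By linearity: DFT(5x + 2y) = 5·DFT(x) + 2·DFT(y)
= 5·[-3, -5, 1, -5] + 2·[3, -4+1i, -3, -4-1i]

Computing element-wise:
Z[0] = 5·(-3) + 2·(3) = -9
Z[1] = 5·(-5) + 2·(-4+1i) = -33+2i
Z[2] = 5·(1) + 2·(-3) = -1
Z[3] = 5·(-5) + 2·(-4-1i) = -33-2i

DFT(5x + 2y) = 5·X + 2·Y = [-9, -33+2i, -1, -33-2i]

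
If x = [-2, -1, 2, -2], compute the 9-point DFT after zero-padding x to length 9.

Original 4-point DFT: [-3, -4-1i, 3, -4+1i]
Zero-padded 9-point DFT provides frequency interpolation.

DFT_9([x, 0, ...]) = [-3, -1.4187+0.4052i, -3.0530-1.4313i, -4.5000+2.5981i, 1.4718+3.3596i, 1.4718-3.3596i, -4.5000-2.5981i, -3.0530+1.4313i, -1.4187-0.4052i]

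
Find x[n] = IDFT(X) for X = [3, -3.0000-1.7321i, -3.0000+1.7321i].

x[n] = (1/3) Σ(k=0 to 2) X[k] · e^(2πikn/3)

Computing each x[n]:
x[0] = -1
x[1] = 3
x[2] = 1

x = [-1, 3, 1]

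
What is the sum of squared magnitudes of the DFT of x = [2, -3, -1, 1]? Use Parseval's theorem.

Parseval: Σ|x[n]|² = (1/N)Σ|X[k]|², so Σ|X[k]|² = N·Σ|x[n]|² = 4·15.0000

Σ|X[k]|² = N·Σ|x[n]|² = 4·15.0000 = 60.0000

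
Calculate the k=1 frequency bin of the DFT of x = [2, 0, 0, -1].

X[1] = Σ(n=0 to 3) x[n] · ω_4^(1n) where ω_4 = e^(-2πi/4)
= (2)·ω_4^0 + (0)·ω_4^1 + (0)·ω_4^2 + (-1)·ω_4^3

X[1] = 2-1i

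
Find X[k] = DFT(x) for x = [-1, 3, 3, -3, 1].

X[k] = Σ(n=0 to 4) x[n] · ω_5^(nk)
where ω_5 = e^(-2πi/5)

Computing each X[k]:
X[0] = 3
X[1] = 0.2361-5.4288i
X[2] = -4.2361+4.5308i
X[3] = -4.2361-4.5308i
X[4] = 0.2361+5.4288i

X = [3, 0.2361-5.4288i, -4.2361+4.5308i, -4.2361-4.5308i, 0.2361+5.4288i]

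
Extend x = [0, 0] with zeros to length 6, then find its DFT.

Original 2-point DFT: [0, 0]
Zero-padded 6-point DFT provides frequency interpolation.

DFT_6([x, 0, ...]) = [0, 0, 0, 0, 0, 0]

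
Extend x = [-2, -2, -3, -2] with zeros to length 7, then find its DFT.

Original 4-point DFT: [-9, 1, -1, 1]
Zero-padded 7-point DFT provides frequency interpolation.

DFT_7([x, 0, ...]) = [-9, -0.7775+5.3562i, -0.0990-0.9155i, -1.6235+0.4721i, -1.6235-0.4721i, -0.0990+0.9155i, -0.7775-5.3562i]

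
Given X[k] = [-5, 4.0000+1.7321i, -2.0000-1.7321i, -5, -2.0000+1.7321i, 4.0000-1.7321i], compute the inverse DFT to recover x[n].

x[n] = (1/6) Σ(k=0 to 5) X[k] · e^(2πikn/6)

Computing each x[n]:
x[0] = -1
x[1] = 1
x[2] = -3
x[3] = -2
x[4] = -1
x[5] = 1

x = [-1, 1, -3, -2, -1, 1]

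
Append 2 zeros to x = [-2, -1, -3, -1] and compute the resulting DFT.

Original 4-point DFT: [-7, 1, -3, 1]
Zero-padded 6-point DFT provides frequency interpolation.

DFT_6([x, 0, ...]) = [-7, 3.4641i, -1.0000-1.7321i, -3, -1.0000+1.7321i, -3.4641i]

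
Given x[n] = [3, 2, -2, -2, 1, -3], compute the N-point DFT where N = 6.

X[k] = Σ(n=0 to 5) x[n] · ω_6^(nk)
where ω_6 = e^(-2πi/6)

Computing each X[k]:
X[0] = -1
X[1] = 5.0000-1.7321i
X[2] = 2.0000-6.9282i
X[3] = 5
X[4] = 2.0000+6.9282i
X[5] = 5.0000+1.7321i

X = [-1, 5.0000-1.7321i, 2.0000-6.9282i, 5, 2.0000+6.9282i, 5.0000+1.7321i]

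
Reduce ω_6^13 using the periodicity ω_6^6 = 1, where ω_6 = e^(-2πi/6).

Since ω_6^6 = 1, powers reduce modulo 6.
13 mod 6 = 1
So ω_6^13 = ω_6^1 = e^(-2πi·1/6)

ω_6^13 = ω_6^1 = 0.5000-0.8660i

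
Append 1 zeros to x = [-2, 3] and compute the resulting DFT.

Original 2-point DFT: [1, -5]
Zero-padded 3-point DFT provides frequency interpolation.

DFT_3([x, 0, ...]) = [1, -3.5000-2.5981i, -3.5000+2.5981i]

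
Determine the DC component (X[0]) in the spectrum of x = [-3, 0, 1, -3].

X[0] = Σ(n=0 to 3) x[n] · ω_4^0 = Σ x[n]
= (-3) + (0) + (1) + (-3)

X[0] = -5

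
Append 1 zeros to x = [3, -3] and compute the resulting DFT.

Original 2-point DFT: [0, 6]
Zero-padded 3-point DFT provides frequency interpolation.

DFT_3([x, 0, ...]) = [0, 4.5000+2.5981i, 4.5000-2.5981i]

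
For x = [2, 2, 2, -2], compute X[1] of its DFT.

X[1] = Σ(n=0 to 3) x[n] · ω_4^(1n) where ω_4 = e^(-2πi/4)
= (2)·ω_4^0 + (2)·ω_4^1 + (2)·ω_4^2 + (-2)·ω_4^3

X[1] = -4i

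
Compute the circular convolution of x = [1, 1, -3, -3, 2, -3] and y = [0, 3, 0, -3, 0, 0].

(x ⊛ y)[n] = Σ(m=0 to 5) x[m] · y[(n-m) mod 6]

Computing each output sample:
(x ⊛ y)[0] = 0
(x ⊛ y)[1] = -3
(x ⊛ y)[2] = 12
(x ⊛ y)[3] = -12
(x ⊛ y)[4] = -12
(x ⊛ y)[5] = 15

x ⊛ y = [0, -3, 12, -12, -12, 15]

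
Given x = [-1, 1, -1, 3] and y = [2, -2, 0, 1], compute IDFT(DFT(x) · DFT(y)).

(x ⊛ y)[n] = Σ(m=0 to 3) x[m] · y[(n-m) mod 4]

Computing each output sample:
(x ⊛ y)[0] = -7
(x ⊛ y)[1] = 3
(x ⊛ y)[2] = -1
(x ⊛ y)[3] = 7

x ⊛ y = [-7, 3, -1, 7]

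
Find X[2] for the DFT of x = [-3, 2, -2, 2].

X[2] = Σ(n=0 to 3) x[n] · ω_4^(2n) where ω_4 = e^(-2πi/4)
= (-3)·ω_4^0 + (2)·ω_4^2 + (-2)·ω_4^4 + (2)·ω_4^6

X[2] = -9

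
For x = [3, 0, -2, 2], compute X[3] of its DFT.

X[3] = Σ(n=0 to 3) x[n] · ω_4^(3n) where ω_4 = e^(-2πi/4)
= (3)·ω_4^0 + (0)·ω_4^3 + (-2)·ω_4^6 + (2)·ω_4^9

X[3] = 5-2i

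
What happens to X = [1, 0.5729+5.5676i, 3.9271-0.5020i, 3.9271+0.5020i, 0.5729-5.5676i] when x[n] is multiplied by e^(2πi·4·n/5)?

Modulation property: DFT(ω_5^(-4n)·x[n]) = X[(k-4) mod 5], so circularly shift X by 4 positions.

X[k-4] = [0.5729+5.5676i, 3.9271-0.5020i, 3.9271+0.5020i, 0.5729-5.5676i, 1]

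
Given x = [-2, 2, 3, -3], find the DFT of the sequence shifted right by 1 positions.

Time shift by 1: X_shifted[k] = ω_4^(1k) · X[k]
Shifted x = [-3, -2, 2, 3]

DFT(x[n-1]) = [0, -5+5i, -2, -5-5i]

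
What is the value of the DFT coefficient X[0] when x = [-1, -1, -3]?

X[0] = Σ(n=0 to 2) x[n] · ω_3^0 = Σ x[n]
= (-1) + (-1) + (-3)

X[0] = -5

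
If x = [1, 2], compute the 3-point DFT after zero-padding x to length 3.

Original 2-point DFT: [3, -1]
Zero-padded 3-point DFT provides frequency interpolation.

DFT_3([x, 0, ...]) = [3, -1.7321i, 1.7321i]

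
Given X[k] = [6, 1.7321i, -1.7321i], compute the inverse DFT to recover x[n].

x[n] = (1/3) Σ(k=0 to 2) X[k] · e^(2πikn/3)

Computing each x[n]:
x[0] = 2
x[1] = 1
x[2] = 3

x = [2, 1, 3]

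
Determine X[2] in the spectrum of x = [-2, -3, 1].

X[2] = Σ(n=0 to 2) x[n] · ω_3^(2n) where ω_3 = e^(-2πi/3)
= (-2)·ω_3^0 + (-3)·ω_3^2 + (1)·ω_3^4

X[2] = -1.0000-3.4641i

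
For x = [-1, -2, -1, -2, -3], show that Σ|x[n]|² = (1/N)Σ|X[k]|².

Time domain:
Σ|x[n]|² = |-1|² + |-2|² + |-1|² + |-2|² + |-3|² = 19.0000

Frequency domain:
(1/5)Σ|X[k]|² = (1/5)(|-9|² + |-0.1180-1.5388i|² + |2.1180+0.3633i|² + |2.1180-0.3633i|² + |-0.1180+1.5388i|²) = (1/5)·95.0000 = 19.0000

Both sides agree, confirming Parseval's theorem.

Σ|x[n]|² = (1/N)Σ|X[k]|² = 19.0000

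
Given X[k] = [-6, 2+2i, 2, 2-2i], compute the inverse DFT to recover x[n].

x[n] = (1/4) Σ(k=0 to 3) X[k] · e^(2πikn/4)

Computing each x[n]:
x[0] = 0
x[1] = -3
x[2] = -2
x[3] = -1

x = [0, -3, -2, -1]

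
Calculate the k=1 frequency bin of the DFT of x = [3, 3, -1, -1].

X[1] = Σ(n=0 to 3) x[n] · ω_4^(1n) where ω_4 = e^(-2πi/4)
= (3)·ω_4^0 + (3)·ω_4^1 + (-1)·ω_4^2 + (-1)·ω_4^3

X[1] = 4-4i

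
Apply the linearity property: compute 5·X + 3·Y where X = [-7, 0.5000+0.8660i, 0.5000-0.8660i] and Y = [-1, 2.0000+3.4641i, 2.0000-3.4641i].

By linearity: DFT(5x + 3y) = 5·DFT(x) + 3·DFT(y)
= 5·[-7, 0.5000+0.8660i, 0.5000-0.8660i] + 3·[-1, 2.0000+3.4641i, 2.0000-3.4641i]

Computing element-wise:
Z[0] = 5·(-7) + 3·(-1) = -38
Z[1] = 5·(0.5000+0.8660i) + 3·(2.0000+3.4641i) = 8.5000+14.7223i
Z[2] = 5·(0.5000-0.8660i) + 3·(2.0000-3.4641i) = 8.5000-14.7223i

DFT(5x + 3y) = 5·X + 3·Y = [-38, 8.5000+14.7223i, 8.5000-14.7223i]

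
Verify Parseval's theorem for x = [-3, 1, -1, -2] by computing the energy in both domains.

Time domain:
Σ|x[n]|² = |-3|² + |1|² + |-1|² + |-2|² = 15.0000

Frequency domain:
(1/4)Σ|X[k]|² = (1/4)(|-5|² + |-2-3i|² + |-3|² + |-2+3i|²) = (1/4)·60.0000 = 15.0000

Both sides agree, confirming Parseval's theorem.

Σ|x[n]|² = (1/N)Σ|X[k]|² = 15.0000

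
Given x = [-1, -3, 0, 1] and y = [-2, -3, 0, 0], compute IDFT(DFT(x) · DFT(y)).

(x ⊛ y)[n] = Σ(m=0 to 3) x[m] · y[(n-m) mod 4]

Computing each output sample:
(x ⊛ y)[0] = -1
(x ⊛ y)[1] = 9
(x ⊛ y)[2] = 9
(x ⊛ y)[3] = -2

x ⊛ y = [-1, 9, 9, -2]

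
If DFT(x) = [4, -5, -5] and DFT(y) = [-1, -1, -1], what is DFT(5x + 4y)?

By linearity: DFT(5x + 4y) = 5·DFT(x) + 4·DFT(y)
= 5·[4, -5, -5] + 4·[-1, -1, -1]

Computing element-wise:
Z[0] = 5·(4) + 4·(-1) = 16
Z[1] = 5·(-5) + 4·(-1) = -29
Z[2] = 5·(-5) + 4·(-1) = -29

DFT(5x + 4y) = 5·X + 4·Y = [16, -29, -29]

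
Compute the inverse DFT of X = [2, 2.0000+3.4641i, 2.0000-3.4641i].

x[n] = (1/3) Σ(k=0 to 2) X[k] · e^(2πikn/3)

Computing each x[n]:
x[0] = 2
x[1] = -2
x[2] = 2

x = [2, -2, 2]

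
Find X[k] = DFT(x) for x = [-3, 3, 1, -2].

X[k] = Σ(n=0 to 3) x[n] · ω_4^(nk)
where ω_4 = e^(-2πi/4)

Computing each X[k]:
X[0] = -1
X[1] = -4-5i
X[2] = -3
X[3] = -4+5i

X = [-1, -4-5i, -3, -4+5i]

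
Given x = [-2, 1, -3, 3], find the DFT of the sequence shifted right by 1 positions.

Time shift by 1: X_shifted[k] = ω_4^(1k) · X[k]
Shifted x = [3, -2, 1, -3]

DFT(x[n-1]) = [-1, 2-1i, 9, 2+1i]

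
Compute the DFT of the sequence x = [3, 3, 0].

X[k] = Σ(n=0 to 2) x[n] · ω_3^(nk)
where ω_3 = e^(-2πi/3)

Computing each X[k]:
X[0] = 6
X[1] = 1.5000-2.5981i
X[2] = 1.5000+2.5981i

X = [6, 1.5000-2.5981i, 1.5000+2.5981i]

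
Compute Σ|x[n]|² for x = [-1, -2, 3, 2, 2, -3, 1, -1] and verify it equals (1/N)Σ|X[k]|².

Time domain:
Σ|x[n]|² = |-1|² + |-2|² + |3|² + |2|² + |2|² + |-3|² + |1|² + |-1|² = 33.0000

Frequency domain:
(1/8)Σ|X[k]|² = (1/8)(|1|² + |-4.4142-4.8284i|² + |-3+6i|² + |-1.5858-0.8284i|² + |9|² + |-1.5858+0.8284i|² + |-3-6i|² + |-4.4142+4.8284i|²) = (1/8)·264.0000 = 33.0000

Both sides agree, confirming Parseval's theorem.

Σ|x[n]|² = (1/N)Σ|X[k]|² = 33.0000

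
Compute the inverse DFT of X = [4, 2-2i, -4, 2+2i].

x[n] = (1/4) Σ(k=0 to 3) X[k] · e^(2πikn/4)

Computing each x[n]:
x[0] = 1
x[1] = 3
x[2] = -1
x[3] = 1

x = [1, 3, -1, 1]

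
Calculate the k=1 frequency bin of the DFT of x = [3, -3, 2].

X[1] = Σ(n=0 to 2) x[n] · ω_3^(1n) where ω_3 = e^(-2πi/3)
= (3)·ω_3^0 + (-3)·ω_3^1 + (2)·ω_3^2

X[1] = 3.5000+4.3301i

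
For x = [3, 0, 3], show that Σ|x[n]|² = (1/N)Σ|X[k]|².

Time domain:
Σ|x[n]|² = |3|² + |0|² + |3|² = 18.0000

Frequency domain:
(1/3)Σ|X[k]|² = (1/3)(|6|² + |1.5000+2.5981i|² + |1.5000-2.5981i|²) = (1/3)·54.0000 = 18.0000

Both sides agree, confirming Parseval's theorem.

Σ|x[n]|² = (1/N)Σ|X[k]|² = 18.0000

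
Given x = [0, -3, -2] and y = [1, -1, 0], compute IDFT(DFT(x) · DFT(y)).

(x ⊛ y)[n] = Σ(m=0 to 2) x[m] · y[(n-m) mod 3]

Computing each output sample:
(x ⊛ y)[0] = 2
(x ⊛ y)[1] = -3
(x ⊛ y)[2] = 1

x ⊛ y = [2, -3, 1]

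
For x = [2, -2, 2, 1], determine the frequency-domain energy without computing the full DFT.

Parseval: Σ|x[n]|² = (1/N)Σ|X[k]|², so Σ|X[k]|² = N·Σ|x[n]|² = 4·13.0000

Σ|X[k]|² = N·Σ|x[n]|² = 4·13.0000 = 52.0000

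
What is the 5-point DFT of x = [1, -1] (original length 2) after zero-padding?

Original 2-point DFT: [0, 2]
Zero-padded 5-point DFT provides frequency interpolation.

DFT_5([x, 0, ...]) = [0, 0.6910+0.9511i, 1.8090+0.5878i, 1.8090-0.5878i, 0.6910-0.9511i]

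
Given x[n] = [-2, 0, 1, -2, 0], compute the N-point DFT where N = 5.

X[k] = Σ(n=0 to 4) x[n] · ω_5^(nk)
where ω_5 = e^(-2πi/5)

Computing each X[k]:
X[0] = -3
X[1] = -1.1910-1.7634i
X[2] = -2.3090+2.8532i
X[3] = -2.3090-2.8532i
X[4] = -1.1910+1.7634i

X = [-3, -1.1910-1.7634i, -2.3090+2.8532i, -2.3090-2.8532i, -1.1910+1.7634i]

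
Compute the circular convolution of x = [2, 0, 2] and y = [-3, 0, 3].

(x ⊛ y)[n] = Σ(m=0 to 2) x[m] · y[(n-m) mod 3]

Computing each output sample:
(x ⊛ y)[0] = -6
(x ⊛ y)[1] = 6
(x ⊛ y)[2] = 0

x ⊛ y = [-6, 6, 0]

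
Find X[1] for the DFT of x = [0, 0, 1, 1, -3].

X[1] = Σ(n=0 to 4) x[n] · ω_5^(1n) where ω_5 = e^(-2πi/5)
= (0)·ω_5^0 + (0)·ω_5^1 + (1)·ω_5^2 + (1)·ω_5^3 + (-3)·ω_5^4

X[1] = -2.5451-2.8532i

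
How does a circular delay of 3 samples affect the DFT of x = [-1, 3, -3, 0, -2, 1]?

Time shift by 3: X_shifted[k] = ω_6^(3k) · X[k]
Shifted x = [0, -2, 1, -1, 3, -3]

DFT(x[n-3]) = [-2, -3.5000+0.8660i, -0.5000-2.5981i, 10, -0.5000+2.5981i, -3.5000-0.8660i]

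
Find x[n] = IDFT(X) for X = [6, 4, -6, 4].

x[n] = (1/4) Σ(k=0 to 3) X[k] · e^(2πikn/4)

Computing each x[n]:
x[0] = 2
x[1] = 3
x[2] = -2
x[3] = 3

x = [2, 3, -2, 3]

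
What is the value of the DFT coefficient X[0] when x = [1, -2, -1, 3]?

X[0] = Σ(n=0 to 3) x[n] · ω_4^0 = Σ x[n]
= (1) + (-2) + (-1) + (3)

X[0] = 1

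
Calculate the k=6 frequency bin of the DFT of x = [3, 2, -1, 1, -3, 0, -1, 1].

X[6] = Σ(n=0 to 7) x[n] · ω_8^(6n) where ω_8 = e^(-2πi/8)
= (3)·ω_8^0 + (2)·ω_8^6 + (-1)·ω_8^12 + (1)·ω_8^18 + (-3)·ω_8^24 + (0)·ω_8^30 + (-1)·ω_8^36 + (1)·ω_8^42

X[6] = 2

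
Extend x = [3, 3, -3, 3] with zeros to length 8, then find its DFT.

Original 4-point DFT: [6, 6, -6, 6]
Zero-padded 8-point DFT provides frequency interpolation.

DFT_8([x, 0, ...]) = [6, 3.0000-1.2426i, 6, 3.0000-7.2426i, -6, 3.0000+7.2426i, 6, 3.0000+1.2426i]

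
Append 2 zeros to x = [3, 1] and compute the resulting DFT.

Original 2-point DFT: [4, 2]
Zero-padded 4-point DFT provides frequency interpolation.

DFT_4([x, 0, ...]) = [4, 3-1i, 2, 3+1i]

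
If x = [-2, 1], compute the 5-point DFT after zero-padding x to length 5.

Original 2-point DFT: [-1, -3]
Zero-padded 5-point DFT provides frequency interpolation.

DFT_5([x, 0, ...]) = [-1, -1.6910-0.9511i, -2.8090-0.5878i, -2.8090+0.5878i, -1.6910+0.9511i]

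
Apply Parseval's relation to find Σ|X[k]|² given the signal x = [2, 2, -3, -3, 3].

Parseval: Σ|x[n]|² = (1/N)Σ|X[k]|², so Σ|X[k]|² = N·Σ|x[n]|² = 5·35.0000

Σ|X[k]|² = N·Σ|x[n]|² = 5·35.0000 = 175.0000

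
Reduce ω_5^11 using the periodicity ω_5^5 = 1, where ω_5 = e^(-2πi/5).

Since ω_5^5 = 1, powers reduce modulo 5.
11 mod 5 = 1
So ω_5^11 = ω_5^1 = e^(-2πi·1/5)

ω_5^11 = ω_5^1 = 0.3090-0.9511i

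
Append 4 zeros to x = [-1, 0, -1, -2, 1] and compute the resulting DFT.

Original 5-point DFT: [-3, 1.7361+0.3633i, -2.7361+1.5388i, -2.7361-1.5388i, 1.7361-0.3633i]
Zero-padded 9-point DFT provides frequency interpolation.

DFT_9([x, 0, ...]) = [-3, -1.1133+2.3748i, 1.7057-0.7472i, -3.0000-1.7321i, -0.5924+2.0741i, -0.5924-2.0741i, -3.0000+1.7321i, 1.7057+0.7472i, -1.1133-2.3748i]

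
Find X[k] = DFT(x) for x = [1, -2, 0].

X[k] = Σ(n=0 to 2) x[n] · ω_3^(nk)
where ω_3 = e^(-2πi/3)

Computing each X[k]:
X[0] = -1
X[1] = 2.0000+1.7321i
X[2] = 2.0000-1.7321i

X = [-1, 2.0000+1.7321i, 2.0000-1.7321i]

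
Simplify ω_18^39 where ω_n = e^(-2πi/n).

Since ω_18^18 = 1, powers reduce modulo 18.
39 mod 18 = 3
So ω_18^39 = ω_18^3 = e^(-2πi·3/18)

ω_18^39 = ω_18^3 = 0.5000-0.8660i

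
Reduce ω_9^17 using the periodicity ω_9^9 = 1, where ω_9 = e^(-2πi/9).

Since ω_9^9 = 1, powers reduce modulo 9.
17 mod 9 = 8
So ω_9^17 = ω_9^8 = e^(-2πi·8/9)

ω_9^17 = ω_9^8 = 0.7660+0.6428i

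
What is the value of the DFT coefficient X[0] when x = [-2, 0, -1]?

X[0] = Σ(n=0 to 2) x[n] · ω_3^0 = Σ x[n]
= (-2) + (0) + (-1)

X[0] = -3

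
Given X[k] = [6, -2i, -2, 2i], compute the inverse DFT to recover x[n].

x[n] = (1/4) Σ(k=0 to 3) X[k] · e^(2πikn/4)

Computing each x[n]:
x[0] = 1
x[1] = 3
x[2] = 1
x[3] = 1

x = [1, 3, 1, 1]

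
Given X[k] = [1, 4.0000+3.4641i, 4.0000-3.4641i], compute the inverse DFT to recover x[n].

x[n] = (1/3) Σ(k=0 to 2) X[k] · e^(2πikn/3)

Computing each x[n]:
x[0] = 3
x[1] = -3
x[2] = 1

x = [3, -3, 1]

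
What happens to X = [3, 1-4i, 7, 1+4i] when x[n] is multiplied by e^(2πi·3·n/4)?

Modulation property: DFT(ω_4^(-3n)·x[n]) = X[(k-3) mod 4], so circularly shift X by 3 positions.

X[k-3] = [1-4i, 7, 1+4i, 3]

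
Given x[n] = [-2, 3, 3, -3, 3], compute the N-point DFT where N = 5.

X[k] = Σ(n=0 to 4) x[n] · ω_5^(nk)
where ω_5 = e^(-2πi/5)

Computing each X[k]:
X[0] = 4
X[1] = -0.1459-3.5267i
X[2] = -6.8541+5.7063i
X[3] = -6.8541-5.7063i
X[4] = -0.1459+3.5267i

X = [4, -0.1459-3.5267i, -6.8541+5.7063i, -6.8541-5.7063i, -0.1459+3.5267i]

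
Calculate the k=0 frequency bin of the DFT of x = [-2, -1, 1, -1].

X[0] = Σ(n=0 to 3) x[n] · ω_4^0 = Σ x[n]
= (-2) + (-1) + (1) + (-1)

X[0] = -3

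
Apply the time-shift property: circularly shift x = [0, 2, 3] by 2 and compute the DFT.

Time shift by 2: X_shifted[k] = ω_3^(2k) · X[k]
Shifted x = [2, 3, 0]

DFT(x[n-2]) = [5, 0.5000-2.5981i, 0.5000+2.5981i]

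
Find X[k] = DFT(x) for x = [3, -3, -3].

X[k] = Σ(n=0 to 2) x[n] · ω_3^(nk)
where ω_3 = e^(-2πi/3)

Computing each X[k]:
X[0] = -3
X[1] = 6
X[2] = 6

X = [-3, 6, 6]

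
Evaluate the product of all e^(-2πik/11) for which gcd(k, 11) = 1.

The primitive 11th roots of unity are ω_11^k for k coprime to 11: k ∈ {1, 2, 3, 4, 5, 6, 7, 8, 9, 10}
Their product equals the constant term of the cyclotomic polynomial Φ_11(x) up to sign.
For n ≥ 3, the product of all primitive nth roots of unity is 1. (For n=1 it is 1; for n=2 it is -1.)

1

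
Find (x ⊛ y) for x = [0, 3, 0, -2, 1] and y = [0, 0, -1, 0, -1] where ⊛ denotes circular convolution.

(x ⊛ y)[n] = Σ(m=0 to 4) x[m] · y[(n-m) mod 5]

Computing each output sample:
(x ⊛ y)[0] = -1
(x ⊛ y)[1] = -1
(x ⊛ y)[2] = 2
(x ⊛ y)[3] = -4
(x ⊛ y)[4] = 0

x ⊛ y = [-1, -1, 2, -4, 0]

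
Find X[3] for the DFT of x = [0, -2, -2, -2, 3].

X[3] = Σ(n=0 to 4) x[n] · ω_5^(3n) where ω_5 = e^(-2πi/5)
= (0)·ω_5^0 + (-2)·ω_5^3 + (-2)·ω_5^6 + (-2)·ω_5^9 + (3)·ω_5^12

X[3] = -2.0451-2.9389i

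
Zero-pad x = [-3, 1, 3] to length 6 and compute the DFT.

Original 3-point DFT: [1, -5.0000+1.7321i, -5.0000-1.7321i]
Zero-padded 6-point DFT provides frequency interpolation.

DFT_6([x, 0, ...]) = [1, -4.0000-3.4641i, -5.0000+1.7321i, -1, -5.0000-1.7321i, -4.0000+3.4641i]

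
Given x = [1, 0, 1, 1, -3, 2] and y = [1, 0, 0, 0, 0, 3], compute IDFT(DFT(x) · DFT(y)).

(x ⊛ y)[n] = Σ(m=0 to 5) x[m] · y[(n-m) mod 6]

Computing each output sample:
(x ⊛ y)[0] = 1
(x ⊛ y)[1] = 3
(x ⊛ y)[2] = 4
(x ⊛ y)[3] = -8
(x ⊛ y)[4] = 3
(x ⊛ y)[5] = 5

x ⊛ y = [1, 3, 4, -8, 3, 5]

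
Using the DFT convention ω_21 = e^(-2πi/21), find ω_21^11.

ω_21^11 = e^(-2πi·11/21)
= cos(-2π·11/21) + i·sin(-2π·11/21)
= cos(-22π/21) + i·sin(-22π/21)

ω_21^11 = cos(-22π/21) + i·sin(-22π/21) = -0.9888+0.1490i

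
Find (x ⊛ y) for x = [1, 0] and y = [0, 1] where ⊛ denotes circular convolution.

(x ⊛ y)[n] = Σ(m=0 to 1) x[m] · y[(n-m) mod 2]

Computing each output sample:
(x ⊛ y)[0] = 0
(x ⊛ y)[1] = 1

x ⊛ y = [0, 1]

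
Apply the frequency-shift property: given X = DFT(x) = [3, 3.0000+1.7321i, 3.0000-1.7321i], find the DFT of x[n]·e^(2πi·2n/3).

Modulation property: DFT(ω_3^(-2n)·x[n]) = X[(k-2) mod 3], so circularly shift X by 2 positions.

X[k-2] = [3.0000+1.7321i, 3.0000-1.7321i, 3]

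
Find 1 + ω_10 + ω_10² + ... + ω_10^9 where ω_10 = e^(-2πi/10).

Sum of all nth roots of unity equals 0 for n > 1 (geometric series with r ≠ 1).

0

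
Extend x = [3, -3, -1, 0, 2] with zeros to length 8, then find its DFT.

Original 5-point DFT: [1, 3.5000+5.3431i, 3.5000+1.9879i, 3.5000-1.9879i, 3.5000-5.3431i]
Zero-padded 8-point DFT provides frequency interpolation.

DFT_8([x, 0, ...]) = [1, -1.1213+3.1213i, 6+3i, 3.1213+1.1213i, 7, 3.1213-1.1213i, 6-3i, -1.1213-3.1213i]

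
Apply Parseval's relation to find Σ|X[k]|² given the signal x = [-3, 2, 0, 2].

Parseval: Σ|x[n]|² = (1/N)Σ|X[k]|², so Σ|X[k]|² = N·Σ|x[n]|² = 4·17.0000

Σ|X[k]|² = N·Σ|x[n]|² = 4·17.0000 = 68.0000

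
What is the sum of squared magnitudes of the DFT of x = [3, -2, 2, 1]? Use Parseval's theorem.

Parseval: Σ|x[n]|² = (1/N)Σ|X[k]|², so Σ|X[k]|² = N·Σ|x[n]|² = 4·18.0000

Σ|X[k]|² = N·Σ|x[n]|² = 4·18.0000 = 72.0000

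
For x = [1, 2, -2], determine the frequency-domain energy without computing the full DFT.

Parseval: Σ|x[n]|² = (1/N)Σ|X[k]|², so Σ|X[k]|² = N·Σ|x[n]|² = 3·9.0000

Σ|X[k]|² = N·Σ|x[n]|² = 3·9.0000 = 27.0000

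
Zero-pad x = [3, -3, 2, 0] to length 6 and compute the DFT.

Original 4-point DFT: [2, 1+3i, 8, 1-3i]
Zero-padded 6-point DFT provides frequency interpolation.

DFT_6([x, 0, ...]) = [2, 0.5000+0.8660i, 3.5000+4.3301i, 8, 3.5000-4.3301i, 0.5000-0.8660i]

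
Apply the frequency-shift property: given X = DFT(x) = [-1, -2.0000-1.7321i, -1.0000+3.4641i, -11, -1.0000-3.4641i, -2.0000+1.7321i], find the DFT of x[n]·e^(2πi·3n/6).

Modulation property: DFT(ω_6^(-3n)·x[n]) = X[(k-3) mod 6], so circularly shift X by 3 positions.

X[k-3] = [-11, -1.0000-3.4641i, -2.0000+1.7321i, -1, -2.0000-1.7321i, -1.0000+3.4641i]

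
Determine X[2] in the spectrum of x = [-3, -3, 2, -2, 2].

X[2] = Σ(n=0 to 4) x[n] · ω_5^(2n) where ω_5 = e^(-2πi/5)
= (-3)·ω_5^0 + (-3)·ω_5^2 + (2)·ω_5^4 + (-2)·ω_5^6 + (2)·ω_5^8

X[2] = -2.1910+6.7432i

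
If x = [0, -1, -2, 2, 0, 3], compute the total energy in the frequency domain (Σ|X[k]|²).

Parseval: Σ|x[n]|² = (1/N)Σ|X[k]|², so Σ|X[k]|² = N·Σ|x[n]|² = 6·18.0000

Σ|X[k]|² = N·Σ|x[n]|² = 6·18.0000 = 108.0000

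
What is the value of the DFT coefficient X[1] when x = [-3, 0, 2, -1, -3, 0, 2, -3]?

X[1] = Σ(n=0 to 7) x[n] · ω_8^(1n) where ω_8 = e^(-2πi/8)
= (-3)·ω_8^0 + (0)·ω_8^1 + (2)·ω_8^2 + (-1)·ω_8^3 + (-3)·ω_8^4 + (0)·ω_8^5 + (2)·ω_8^6 + (-3)·ω_8^7

X[1] = -1.4142-1.4142i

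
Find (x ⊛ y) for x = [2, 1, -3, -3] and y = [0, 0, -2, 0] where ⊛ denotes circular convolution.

(x ⊛ y)[n] = Σ(m=0 to 3) x[m] · y[(n-m) mod 4]

Computing each output sample:
(x ⊛ y)[0] = 6
(x ⊛ y)[1] = 6
(x ⊛ y)[2] = -4
(x ⊛ y)[3] = -2

x ⊛ y = [6, 6, -4, -2]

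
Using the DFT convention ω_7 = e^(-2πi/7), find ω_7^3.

ω_7^3 = e^(-2πi·3/7)
= cos(-2π·3/7) + i·sin(-2π·3/7)
= cos(-6π/7) + i·sin(-6π/7)

ω_7^3 = cos(-6π/7) + i·sin(-6π/7) = -0.9010-0.4339i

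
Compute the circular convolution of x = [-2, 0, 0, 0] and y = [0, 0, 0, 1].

(x ⊛ y)[n] = Σ(m=0 to 3) x[m] · y[(n-m) mod 4]

Computing each output sample:
(x ⊛ y)[0] = 0
(x ⊛ y)[1] = 0
(x ⊛ y)[2] = 0
(x ⊛ y)[3] = -2

x ⊛ y = [0, 0, 0, -2]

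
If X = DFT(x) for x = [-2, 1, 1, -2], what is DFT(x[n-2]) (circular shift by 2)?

Time shift by 2: X_shifted[k] = ω_4^(2k) · X[k]
Shifted x = [1, -2, -2, 1]

DFT(x[n-2]) = [-2, 3+3i, 0, 3-3i]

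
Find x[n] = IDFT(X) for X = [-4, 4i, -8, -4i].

x[n] = (1/4) Σ(k=0 to 3) X[k] · e^(2πikn/4)

Computing each x[n]:
x[0] = -3
x[1] = -1
x[2] = -3
x[3] = 3

x = [-3, -1, -3, 3]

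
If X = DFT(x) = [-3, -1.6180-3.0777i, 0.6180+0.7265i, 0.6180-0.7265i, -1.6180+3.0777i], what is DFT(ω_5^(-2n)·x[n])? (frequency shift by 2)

Modulation property: DFT(ω_5^(-2n)·x[n]) = X[(k-2) mod 5], so circularly shift X by 2 positions.

X[k-2] = [0.6180-0.7265i, -1.6180+3.0777i, -3, -1.6180-3.0777i, 0.6180+0.7265i]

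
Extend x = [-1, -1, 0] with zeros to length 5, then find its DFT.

Original 3-point DFT: [-2, -0.5000+0.8660i, -0.5000-0.8660i]
Zero-padded 5-point DFT provides frequency interpolation.

DFT_5([x, 0, ...]) = [-2, -1.3090+0.9511i, -0.1910+0.5878i, -0.1910-0.5878i, -1.3090-0.9511i]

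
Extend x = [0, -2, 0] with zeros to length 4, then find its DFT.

Original 3-point DFT: [-2, 1.0000+1.7321i, 1.0000-1.7321i]
Zero-padded 4-point DFT provides frequency interpolation.

DFT_4([x, 0, ...]) = [-2, 2i, 2, -2i]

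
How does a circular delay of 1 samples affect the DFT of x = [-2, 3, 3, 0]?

Time shift by 1: X_shifted[k] = ω_4^(1k) · X[k]
Shifted x = [0, -2, 3, 3]

DFT(x[n-1]) = [4, -3+5i, 2, -3-5i]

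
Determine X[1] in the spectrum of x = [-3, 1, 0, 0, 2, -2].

X[1] = Σ(n=0 to 5) x[n] · ω_6^(1n) where ω_6 = e^(-2πi/6)
= (-3)·ω_6^0 + (1)·ω_6^1 + (0)·ω_6^2 + (0)·ω_6^3 + (2)·ω_6^4 + (-2)·ω_6^5

X[1] = -4.5000-0.8660i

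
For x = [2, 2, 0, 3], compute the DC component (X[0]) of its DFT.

X[0] = Σ(n=0 to 3) x[n] · ω_4^0 = Σ x[n]
= (2) + (2) + (0) + (3)

X[0] = 7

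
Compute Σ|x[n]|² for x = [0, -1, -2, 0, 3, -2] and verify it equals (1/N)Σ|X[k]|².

Time domain:
Σ|x[n]|² = |0|² + |-1|² + |-2|² + |0|² + |3|² + |-2|² = 18.0000

Frequency domain:
(1/6)Σ|X[k]|² = (1/6)(|-2|² + |-2.0000+3.4641i|² + |1.0000-5.1962i|² + |4|² + |1.0000+5.1962i|² + |-2.0000-3.4641i|²) = (1/6)·108.0000 = 18.0000

Both sides agree, confirming Parseval's theorem.

Σ|x[n]|² = (1/N)Σ|X[k]|² = 18.0000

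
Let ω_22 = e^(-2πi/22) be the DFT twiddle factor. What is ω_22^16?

ω_22^16 = e^(-2πi·16/22)
= cos(-2π·16/22) + i·sin(-2π·16/22)
= cos(-32π/22) + i·sin(-32π/22)

ω_22^16 = cos(-32π/22) + i·sin(-32π/22) = -0.1423+0.9898i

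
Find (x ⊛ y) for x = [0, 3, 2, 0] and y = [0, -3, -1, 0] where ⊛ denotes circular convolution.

(x ⊛ y)[n] = Σ(m=0 to 3) x[m] · y[(n-m) mod 4]

Computing each output sample:
(x ⊛ y)[0] = -2
(x ⊛ y)[1] = 0
(x ⊛ y)[2] = -9
(x ⊛ y)[3] = -9

x ⊛ y = [-2, 0, -9, -9]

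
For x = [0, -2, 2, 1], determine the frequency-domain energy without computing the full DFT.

Parseval: Σ|x[n]|² = (1/N)Σ|X[k]|², so Σ|X[k]|² = N·Σ|x[n]|² = 4·9.0000

Σ|X[k]|² = N·Σ|x[n]|² = 4·9.0000 = 36.0000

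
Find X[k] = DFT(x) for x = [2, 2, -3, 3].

X[k] = Σ(n=0 to 3) x[n] · ω_4^(nk)
where ω_4 = e^(-2πi/4)

Computing each X[k]:
X[0] = 4
X[1] = 5+1i
X[2] = -6
X[3] = 5-1i

X = [4, 5+1i, -6, 5-1i]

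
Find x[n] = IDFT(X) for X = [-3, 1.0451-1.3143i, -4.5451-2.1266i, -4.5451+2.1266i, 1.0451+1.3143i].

x[n] = (1/5) Σ(k=0 to 4) X[k] · e^(2πikn/5)

Computing each x[n]:
x[0] = -2
x[1] = 2
x[2] = -2
x[3] = -1
x[4] = 0

x = [-2, 2, -2, -1, 0]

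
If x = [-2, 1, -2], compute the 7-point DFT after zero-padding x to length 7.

Original 3-point DFT: [-3, -1.5000-2.5981i, -1.5000+2.5981i]
Zero-padded 7-point DFT provides frequency interpolation.

DFT_7([x, 0, ...]) = [-3, -0.9315+1.1680i, -0.4206-1.8427i, -4.1479-1.9975i, -4.1479+1.9975i, -0.4206+1.8427i, -0.9315-1.1680i]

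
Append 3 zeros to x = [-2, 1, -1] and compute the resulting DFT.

Original 3-point DFT: [-2, -2.0000-1.7321i, -2.0000+1.7321i]
Zero-padded 6-point DFT provides frequency interpolation.

DFT_6([x, 0, ...]) = [-2, -1, -2.0000-1.7321i, -4, -2.0000+1.7321i, -1]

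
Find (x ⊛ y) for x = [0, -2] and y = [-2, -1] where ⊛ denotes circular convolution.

(x ⊛ y)[n] = Σ(m=0 to 1) x[m] · y[(n-m) mod 2]

Computing each output sample:
(x ⊛ y)[0] = 2
(x ⊛ y)[1] = 4

x ⊛ y = [2, 4]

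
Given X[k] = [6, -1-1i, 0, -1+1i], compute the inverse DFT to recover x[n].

x[n] = (1/4) Σ(k=0 to 3) X[k] · e^(2πikn/4)

Computing each x[n]:
x[0] = 1
x[1] = 2
x[2] = 2
x[3] = 1

x = [1, 2, 2, 1]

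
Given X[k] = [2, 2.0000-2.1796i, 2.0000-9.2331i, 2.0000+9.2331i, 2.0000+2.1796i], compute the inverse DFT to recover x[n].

x[n] = (1/5) Σ(k=0 to 4) X[k] · e^(2πikn/5)

Computing each x[n]:
x[0] = 2
x[1] = 3
x[2] = -3
x[3] = 3
x[4] = -3

x = [2, 3, -3, 3, -3]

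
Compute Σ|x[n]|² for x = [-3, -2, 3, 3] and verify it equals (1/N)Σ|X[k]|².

Time domain:
Σ|x[n]|² = |-3|² + |-2|² + |3|² + |3|² = 31.0000

Frequency domain:
(1/4)Σ|X[k]|² = (1/4)(|1|² + |-6+5i|² + |-1|² + |-6-5i|²) = (1/4)·124.0000 = 31.0000

Both sides agree, confirming Parseval's theorem.

Σ|x[n]|² = (1/N)Σ|X[k]|² = 31.0000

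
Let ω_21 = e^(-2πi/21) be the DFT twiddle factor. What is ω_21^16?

ω_21^16 = e^(-2πi·16/21)
= cos(-2π·16/21) + i·sin(-2π·16/21)
= cos(-32π/21) + i·sin(-32π/21)

ω_21^16 = cos(-32π/21) + i·sin(-32π/21) = 0.0747+0.9972i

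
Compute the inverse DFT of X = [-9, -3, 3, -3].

x[n] = (1/4) Σ(k=0 to 3) X[k] · e^(2πikn/4)

Computing each x[n]:
x[0] = -3
x[1] = -3
x[2] = 0
x[3] = -3

x = [-3, -3, 0, -3]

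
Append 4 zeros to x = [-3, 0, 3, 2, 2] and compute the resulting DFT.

Original 5-point DFT: [4, -6.4271+1.3143i, -3.0729+2.1266i, -3.0729-2.1266i, -6.4271-1.3143i]
Zero-padded 9-point DFT provides frequency interpolation.

DFT_9([x, 0, ...]) = [4, -5.3584-5.3705i, -5.2870+1.9916i, -3.5000+0.8660i, -1.3546+2.1659i, -1.3546-2.1659i, -3.5000-0.8660i, -5.2870-1.9916i, -5.3584+5.3705i]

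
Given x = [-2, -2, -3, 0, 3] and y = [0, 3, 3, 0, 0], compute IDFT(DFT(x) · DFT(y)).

(x ⊛ y)[n] = Σ(m=0 to 4) x[m] · y[(n-m) mod 5]

Computing each output sample:
(x ⊛ y)[0] = 9
(x ⊛ y)[1] = 3
(x ⊛ y)[2] = -12
(x ⊛ y)[3] = -15
(x ⊛ y)[4] = -9

x ⊛ y = [9, 3, -12, -15, -9]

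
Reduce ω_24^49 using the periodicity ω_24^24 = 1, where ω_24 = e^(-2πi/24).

Since ω_24^24 = 1, powers reduce modulo 24.
49 mod 24 = 1
So ω_24^49 = ω_24^1 = e^(-2πi·1/24)

ω_24^49 = ω_24^1 = 0.9659-0.2588i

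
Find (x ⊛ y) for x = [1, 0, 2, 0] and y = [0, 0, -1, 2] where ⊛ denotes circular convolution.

(x ⊛ y)[n] = Σ(m=0 to 3) x[m] · y[(n-m) mod 4]

Computing each output sample:
(x ⊛ y)[0] = -2
(x ⊛ y)[1] = 4
(x ⊛ y)[2] = -1
(x ⊛ y)[3] = 2

x ⊛ y = [-2, 4, -1, 2]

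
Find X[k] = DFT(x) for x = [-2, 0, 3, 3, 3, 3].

X[k] = Σ(n=0 to 5) x[n] · ω_6^(nk)
where ω_6 = e^(-2πi/6)

Computing each X[k]:
X[0] = 10
X[1] = -6.5000+2.5981i
X[2] = -3.5000+2.5981i
X[3] = -2
X[4] = -3.5000-2.5981i
X[5] = -6.5000-2.5981i

X = [10, -6.5000+2.5981i, -3.5000+2.5981i, -2, -3.5000-2.5981i, -6.5000-2.5981i]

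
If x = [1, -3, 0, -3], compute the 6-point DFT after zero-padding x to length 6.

Original 4-point DFT: [-5, 1, 7, 1]
Zero-padded 6-point DFT provides frequency interpolation.

DFT_6([x, 0, ...]) = [-5, 2.5000+2.5981i, -0.5000+2.5981i, 7, -0.5000-2.5981i, 2.5000-2.5981i]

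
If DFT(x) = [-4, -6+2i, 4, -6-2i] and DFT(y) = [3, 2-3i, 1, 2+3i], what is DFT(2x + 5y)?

By linearity: DFT(2x + 5y) = 2·DFT(x) + 5·DFT(y)
= 2·[-4, -6+2i, 4, -6-2i] + 5·[3, 2-3i, 1, 2+3i]

Computing element-wise:
Z[0] = 2·(-4) + 5·(3) = 7
Z[1] = 2·(-6+2i) + 5·(2-3i) = -2-11i
Z[2] = 2·(4) + 5·(1) = 13
Z[3] = 2·(-6-2i) + 5·(2+3i) = -2+11i

DFT(2x + 5y) = 2·X + 5·Y = [7, -2-11i, 13, -2+11i]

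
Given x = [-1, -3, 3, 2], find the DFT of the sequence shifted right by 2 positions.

Time shift by 2: X_shifted[k] = ω_4^(2k) · X[k]
Shifted x = [3, 2, -1, -3]

DFT(x[n-2]) = [1, 4-5i, 3, 4+5i]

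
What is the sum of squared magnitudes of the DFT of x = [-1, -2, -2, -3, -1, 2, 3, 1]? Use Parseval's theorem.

Parseval: Σ|x[n]|² = (1/N)Σ|X[k]|², so Σ|X[k]|² = N·Σ|x[n]|² = 8·33.0000

Σ|X[k]|² = N·Σ|x[n]|² = 8·33.0000 = 264.0000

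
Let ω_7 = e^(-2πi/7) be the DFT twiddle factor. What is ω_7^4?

ω_7^4 = e^(-2πi·4/7)
= cos(-2π·4/7) + i·sin(-2π·4/7)
= cos(-8π/7) + i·sin(-8π/7)

ω_7^4 = cos(-8π/7) + i·sin(-8π/7) = -0.9010+0.4339i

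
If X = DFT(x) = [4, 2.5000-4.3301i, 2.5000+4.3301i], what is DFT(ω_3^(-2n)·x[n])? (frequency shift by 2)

Modulation property: DFT(ω_3^(-2n)·x[n]) = X[(k-2) mod 3], so circularly shift X by 2 positions.

X[k-2] = [2.5000-4.3301i, 2.5000+4.3301i, 4]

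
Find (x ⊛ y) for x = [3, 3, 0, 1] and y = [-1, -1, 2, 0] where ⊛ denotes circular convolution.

(x ⊛ y)[n] = Σ(m=0 to 3) x[m] · y[(n-m) mod 4]

Computing each output sample:
(x ⊛ y)[0] = -4
(x ⊛ y)[1] = -4
(x ⊛ y)[2] = 3
(x ⊛ y)[3] = 5

x ⊛ y = [-4, -4, 3, 5]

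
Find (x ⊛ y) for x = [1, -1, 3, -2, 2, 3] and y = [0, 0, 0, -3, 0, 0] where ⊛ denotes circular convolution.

(x ⊛ y)[n] = Σ(m=0 to 5) x[m] · y[(n-m) mod 6]

Computing each output sample:
(x ⊛ y)[0] = 6
(x ⊛ y)[1] = -6
(x ⊛ y)[2] = -9
(x ⊛ y)[3] = -3
(x ⊛ y)[4] = 3
(x ⊛ y)[5] = -9

x ⊛ y = [6, -6, -9, -3, 3, -9]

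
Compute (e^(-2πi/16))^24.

Since ω_16^16 = 1, powers reduce modulo 16.
24 mod 16 = 8
So ω_16^24 = ω_16^8 = e^(-2πi·8/16)

ω_16^24 = ω_16^8 = -1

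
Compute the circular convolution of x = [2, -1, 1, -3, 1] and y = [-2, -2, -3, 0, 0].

(x ⊛ y)[n] = Σ(m=0 to 4) x[m] · y[(n-m) mod 5]

Computing each output sample:
(x ⊛ y)[0] = 3
(x ⊛ y)[1] = -5
(x ⊛ y)[2] = -6
(x ⊛ y)[3] = 7
(x ⊛ y)[4] = 1

x ⊛ y = [3, -5, -6, 7, 1]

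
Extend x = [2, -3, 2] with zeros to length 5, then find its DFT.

Original 3-point DFT: [1, 2.5000+4.3301i, 2.5000-4.3301i]
Zero-padded 5-point DFT provides frequency interpolation.

DFT_5([x, 0, ...]) = [1, -0.5451+1.6776i, 5.0451+3.6655i, 5.0451-3.6655i, -0.5451-1.6776i]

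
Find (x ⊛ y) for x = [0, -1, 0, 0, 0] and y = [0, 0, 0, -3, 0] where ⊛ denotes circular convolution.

(x ⊛ y)[n] = Σ(m=0 to 4) x[m] · y[(n-m) mod 5]

Computing each output sample:
(x ⊛ y)[0] = 0
(x ⊛ y)[1] = 0
(x ⊛ y)[2] = 0
(x ⊛ y)[3] = 0
(x ⊛ y)[4] = 3

x ⊛ y = [0, 0, 0, 0, 3]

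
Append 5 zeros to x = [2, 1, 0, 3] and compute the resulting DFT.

Original 4-point DFT: [6, 2+2i, -2, 2-2i]
Zero-padded 9-point DFT provides frequency interpolation.

DFT_9([x, 0, ...]) = [6, 1.2660-3.2409i, 0.6736+1.6133i, 4.5000-0.8660i, -0.4397-2.9401i, -0.4397+2.9401i, 4.5000+0.8660i, 0.6736-1.6133i, 1.2660+3.2409i]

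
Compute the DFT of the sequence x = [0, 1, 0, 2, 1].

X[k] = Σ(n=0 to 4) x[n] · ω_5^(nk)
where ω_5 = e^(-2πi/5)

Computing each X[k]:
X[0] = 4
X[1] = -1.0000+1.1756i
X[2] = -1.0000-1.9021i
X[3] = -1.0000+1.9021i
X[4] = -1.0000-1.1756i

X = [4, -1.0000+1.1756i, -1.0000-1.9021i, -1.0000+1.9021i, -1.0000-1.1756i]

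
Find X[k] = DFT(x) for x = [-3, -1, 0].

X[k] = Σ(n=0 to 2) x[n] · ω_3^(nk)
where ω_3 = e^(-2πi/3)

Computing each X[k]:
X[0] = -4
X[1] = -2.5000+0.8660i
X[2] = -2.5000-0.8660i

X = [-4, -2.5000+0.8660i, -2.5000-0.8660i]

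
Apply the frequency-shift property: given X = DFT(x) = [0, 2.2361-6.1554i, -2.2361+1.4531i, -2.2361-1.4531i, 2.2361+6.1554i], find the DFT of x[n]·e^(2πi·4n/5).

Modulation property: DFT(ω_5^(-4n)·x[n]) = X[(k-4) mod 5], so circularly shift X by 4 positions.

X[k-4] = [2.2361-6.1554i, -2.2361+1.4531i, -2.2361-1.4531i, 2.2361+6.1554i, 0]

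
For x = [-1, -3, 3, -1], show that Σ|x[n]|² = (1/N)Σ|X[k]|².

Time domain:
Σ|x[n]|² = |-1|² + |-3|² + |3|² + |-1|² = 20.0000

Frequency domain:
(1/4)Σ|X[k]|² = (1/4)(|-2|² + |-4+2i|² + |6|² + |-4-2i|²) = (1/4)·80.0000 = 20.0000

Both sides agree, confirming Parseval's theorem.

Σ|x[n]|² = (1/N)Σ|X[k]|² = 20.0000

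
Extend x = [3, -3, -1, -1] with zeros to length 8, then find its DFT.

Original 4-point DFT: [-2, 4+2i, 6, 4-2i]
Zero-padded 8-point DFT provides frequency interpolation.

DFT_8([x, 0, ...]) = [-2, 1.5858+3.8284i, 4+2i, 4.4142+1.8284i, 6, 4.4142-1.8284i, 4-2i, 1.5858-3.8284i]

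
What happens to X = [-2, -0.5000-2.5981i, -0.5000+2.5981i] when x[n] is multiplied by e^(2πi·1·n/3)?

Modulation property: DFT(ω_3^(-1n)·x[n]) = X[(k-1) mod 3], so circularly shift X by 1 positions.

X[k-1] = [-0.5000+2.5981i, -2, -0.5000-2.5981i]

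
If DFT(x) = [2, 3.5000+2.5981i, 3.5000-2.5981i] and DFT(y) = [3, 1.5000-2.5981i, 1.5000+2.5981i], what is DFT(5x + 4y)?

By linearity: DFT(5x + 4y) = 5·DFT(x) + 4·DFT(y)
= 5·[2, 3.5000+2.5981i, 3.5000-2.5981i] + 4·[3, 1.5000-2.5981i, 1.5000+2.5981i]

Computing element-wise:
Z[0] = 5·(2) + 4·(3) = 22
Z[1] = 5·(3.5000+2.5981i) + 4·(1.5000-2.5981i) = 23.5000+2.5981i
Z[2] = 5·(3.5000-2.5981i) + 4·(1.5000+2.5981i) = 23.5000-2.5981i

DFT(5x + 4y) = 5·X + 4·Y = [22, 23.5000+2.5981i, 23.5000-2.5981i]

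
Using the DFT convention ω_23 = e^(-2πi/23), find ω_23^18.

ω_23^18 = e^(-2πi·18/23)
= cos(-2π·18/23) + i·sin(-2π·18/23)
= cos(-36π/23) + i·sin(-36π/23)

ω_23^18 = cos(-36π/23) + i·sin(-36π/23) = 0.2035+0.9791i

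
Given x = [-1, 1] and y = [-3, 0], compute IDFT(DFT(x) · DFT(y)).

(x ⊛ y)[n] = Σ(m=0 to 1) x[m] · y[(n-m) mod 2]

Computing each output sample:
(x ⊛ y)[0] = 3
(x ⊛ y)[1] = -3

x ⊛ y = [3, -3]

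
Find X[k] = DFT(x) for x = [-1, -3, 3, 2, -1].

X[k] = Σ(n=0 to 4) x[n] · ω_5^(nk)
where ω_5 = e^(-2πi/5)

Computing each X[k]:
X[0] = 0
X[1] = -6.2812+1.3143i
X[2] = 3.7812+2.1266i
X[3] = 3.7812-2.1266i
X[4] = -6.2812-1.3143i

X = [0, -6.2812+1.3143i, 3.7812+2.1266i, 3.7812-2.1266i, -6.2812-1.3143i]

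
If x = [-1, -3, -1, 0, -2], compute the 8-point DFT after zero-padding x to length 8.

Original 5-point DFT: [-7, -1.7361+1.5388i, 2.7361-0.3633i, 2.7361+0.3633i, -1.7361-1.5388i]
Zero-padded 8-point DFT provides frequency interpolation.

DFT_8([x, 0, ...]) = [-7, -1.1213+3.1213i, -2+3i, 3.1213+1.1213i, -1, 3.1213-1.1213i, -2-3i, -1.1213-3.1213i]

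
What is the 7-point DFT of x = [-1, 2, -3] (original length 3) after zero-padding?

Original 3-point DFT: [-2, -0.5000-4.3301i, -0.5000+4.3301i]
Zero-padded 7-point DFT provides frequency interpolation.

DFT_7([x, 0, ...]) = [-2, 0.9145+1.3611i, 1.2579-3.2515i, -4.6724-3.2133i, -4.6724+3.2133i, 1.2579+3.2515i, 0.9145-1.3611i]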